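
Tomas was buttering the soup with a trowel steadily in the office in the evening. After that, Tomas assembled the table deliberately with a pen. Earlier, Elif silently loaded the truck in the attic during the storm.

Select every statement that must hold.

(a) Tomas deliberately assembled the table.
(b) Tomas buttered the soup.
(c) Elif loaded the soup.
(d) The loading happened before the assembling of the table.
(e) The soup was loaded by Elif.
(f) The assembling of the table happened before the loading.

(a) Entailed — every conjunct here is already in the original assembling event.
(b) Not entailed — 'was buttering' is progressive on an accomplishment; it does not entail the completed 'buttered'.
(c) Not entailed — Elif loaded the truck, not the soup; the soup belongs to the buttering event.
(d) Entailed — the narrative places the loading before the assembling.
(e) Not entailed — Elif loaded the truck, not the soup; the soup belongs to the buttering event.
(f) Not entailed — the narrative places the loading before the assembling, not after.

(a), (d)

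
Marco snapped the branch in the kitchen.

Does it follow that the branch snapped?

'Marco snapped the branch' is the causative; it entails the inchoative 'the branch snapped'.

yes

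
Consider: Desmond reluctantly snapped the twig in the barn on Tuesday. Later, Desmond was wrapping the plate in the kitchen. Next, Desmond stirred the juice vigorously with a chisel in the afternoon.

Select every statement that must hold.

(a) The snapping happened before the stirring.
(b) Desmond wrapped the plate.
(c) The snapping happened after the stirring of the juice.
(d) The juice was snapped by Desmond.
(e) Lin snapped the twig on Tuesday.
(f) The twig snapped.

(a) Entailed — the narrative places the snapping before the stirring.
(b) Not entailed — 'was wrapping' is progressive on an accomplishment; it does not entail the completed 'wrapped'.
(c) Not entailed — the narrative places the snapping before the stirring, not after.
(d) Not entailed — Desmond snapped the twig, not the juice; the juice belongs to the stirring event.
(e) Not entailed — the passage has Desmond snapping the twig, not Lin.
(f) Entailed — 'Desmond snapped the twig' is causative; it entails the inchoative 'the twig snapped'.

(a), (f)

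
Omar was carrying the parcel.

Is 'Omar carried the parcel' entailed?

yes

'carry' is atelic; if Omar was carrying the parcel, then Omar carried the parcel (for some time).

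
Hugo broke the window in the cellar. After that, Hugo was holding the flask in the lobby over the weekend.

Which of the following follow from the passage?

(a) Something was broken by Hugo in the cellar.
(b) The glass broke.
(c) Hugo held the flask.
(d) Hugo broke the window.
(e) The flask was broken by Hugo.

(a) Entailed — the original entails any weakening of itself; this just generalizes the patient.
(b) Not entailed — the window is what broke, not the glass.
(c) Entailed — 'hold' is an activity; 'was holding' entails that some holding happened, so 'held' holds.
(d) Entailed — every conjunct here is already in the original breaking event.
(e) Not entailed — Hugo broke the window, not the flask; the flask belongs to the holding event.

(a), (c), (d)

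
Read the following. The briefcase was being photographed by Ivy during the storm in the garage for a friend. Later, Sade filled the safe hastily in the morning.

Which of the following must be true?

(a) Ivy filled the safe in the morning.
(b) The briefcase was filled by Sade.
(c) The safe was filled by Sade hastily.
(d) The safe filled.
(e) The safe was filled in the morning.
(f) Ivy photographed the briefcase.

(c), (d), (e)

(a) Not entailed — the passage has Sade filling the safe, not Ivy.
(b) Not entailed — Sade filled the safe, not the briefcase; the briefcase belongs to the photographing event.
(c) Entailed — every conjunct here is already in the original filling event.
(d) Entailed — 'Sade filled the safe' is causative; it entails the inchoative 'the safe filled'.
(e) Entailed — the original entails any weakening of itself; this just drops 'hastily' and generalizes the agent.
(f) Not entailed — 'was photographing' is progressive on an accomplishment; it does not entail the completed 'photographed'.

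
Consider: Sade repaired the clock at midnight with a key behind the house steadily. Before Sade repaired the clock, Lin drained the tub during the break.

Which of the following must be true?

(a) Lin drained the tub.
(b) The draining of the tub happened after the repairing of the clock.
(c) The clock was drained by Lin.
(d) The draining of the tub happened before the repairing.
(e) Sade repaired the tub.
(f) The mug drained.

(a) Entailed — the original entails any weakening of itself; this just drops 'during the break'.
(b) Not entailed — the narrative places the draining before the repairing, not after.
(c) Not entailed — Lin drained the tub, not the clock; the clock belongs to the repairing event.
(d) Entailed — the narrative places the draining before the repairing.
(e) Not entailed — Sade repaired the clock, not the tub; the tub belongs to the draining event.
(f) Not entailed — the tub is what drained, not the mug.

(a), (d)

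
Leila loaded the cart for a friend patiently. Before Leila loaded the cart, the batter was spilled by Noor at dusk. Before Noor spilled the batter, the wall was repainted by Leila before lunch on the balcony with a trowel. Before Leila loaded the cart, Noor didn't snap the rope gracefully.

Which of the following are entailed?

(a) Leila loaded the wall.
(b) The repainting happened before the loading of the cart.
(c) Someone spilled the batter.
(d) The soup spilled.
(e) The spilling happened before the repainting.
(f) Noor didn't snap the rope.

(b), (c)

(a) Not entailed — Leila loaded the cart, not the wall; the wall belongs to the repainting event.
(b) Entailed — the narrative places the repainting before the loading.
(c) Entailed — the original entails any weakening of itself; this just drops 'at dusk' and generalizes the agent.
(d) Not entailed — the batter is what spilled, not the soup.
(e) Not entailed — the narrative places the repainting before the spilling, not after.
(f) Not entailed — dropping 'gracefully' under negation is not valid — the original leaves open that Noor snapped the rope some other way.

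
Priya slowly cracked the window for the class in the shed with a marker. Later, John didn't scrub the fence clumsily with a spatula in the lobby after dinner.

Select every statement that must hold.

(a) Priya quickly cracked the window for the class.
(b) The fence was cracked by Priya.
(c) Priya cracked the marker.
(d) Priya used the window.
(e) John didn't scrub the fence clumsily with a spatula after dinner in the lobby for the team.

(a) Not entailed — 'quickly' adds a manner not in (and inconsistent with) the original.
(b) Not entailed — Priya cracked the window, not the fence; the fence belongs to the scrubbing event.
(c) Not entailed — the marker is the instrument, not what was cracked.
(d) Not entailed — the window is the patient, not an instrument — Priya used a marker.
(e) Entailed — under negation, adding a further restriction is entailed: if no such scrubbing event occurred, none occurred for the team either.

(e)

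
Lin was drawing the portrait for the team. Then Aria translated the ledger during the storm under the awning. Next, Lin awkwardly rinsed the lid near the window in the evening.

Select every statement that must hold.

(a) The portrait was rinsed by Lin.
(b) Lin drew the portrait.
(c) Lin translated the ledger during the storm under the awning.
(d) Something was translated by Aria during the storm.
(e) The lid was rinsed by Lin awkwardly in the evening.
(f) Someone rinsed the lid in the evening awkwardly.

(a) Not entailed — Lin rinsed the lid, not the portrait; the portrait belongs to the drawing event.
(b) Not entailed — 'was drawing' is progressive on an accomplishment; it does not entail the completed 'drew'.
(c) Not entailed — the passage has Aria translating the ledger, not Lin.
(d) Entailed — the original entails any weakening of itself; this just drops 'under the awning' and generalizes the patient.
(e) Entailed — the original entails any weakening of itself; this just drops 'near the window'.
(f) Entailed — the original entails any weakening of itself; this just drops 'near the window' and generalizes the agent.

(d), (e), (f)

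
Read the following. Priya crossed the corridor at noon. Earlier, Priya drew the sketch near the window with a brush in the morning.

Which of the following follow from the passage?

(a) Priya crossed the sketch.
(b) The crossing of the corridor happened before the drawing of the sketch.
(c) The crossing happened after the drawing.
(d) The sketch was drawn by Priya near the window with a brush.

(c), (d)

(a) Not entailed — Priya crossed the corridor, not the sketch; the sketch belongs to the drawing event.
(b) Not entailed — the narrative places the drawing before the crossing, not after.
(c) Entailed — the narrative places the drawing before the crossing.
(d) Entailed — this follows by dropping conjuncts from the drawing event's description.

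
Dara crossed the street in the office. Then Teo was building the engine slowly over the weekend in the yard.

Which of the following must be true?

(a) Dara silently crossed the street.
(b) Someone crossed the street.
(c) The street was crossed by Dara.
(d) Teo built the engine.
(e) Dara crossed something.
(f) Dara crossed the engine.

(a) Not entailed — 'silently' adds information not in the original event.
(b) Entailed — this follows by dropping conjuncts from the crossing event's description.
(c) Entailed — this follows by dropping conjuncts from the crossing event's description.
(d) Not entailed — 'was building' is progressive on an accomplishment; it does not entail the completed 'built'.
(e) Entailed — every conjunct here is already in the original crossing event.
(f) Not entailed — Dara crossed the street, not the engine; the engine belongs to the building event.

(b), (c), (e)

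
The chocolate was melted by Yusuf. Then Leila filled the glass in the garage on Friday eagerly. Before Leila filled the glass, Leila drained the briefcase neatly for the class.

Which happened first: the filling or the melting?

the melting

The connectives place the melting before the filling.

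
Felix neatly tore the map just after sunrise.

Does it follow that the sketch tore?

Nothing is said about any sketch; only the map is affected.

no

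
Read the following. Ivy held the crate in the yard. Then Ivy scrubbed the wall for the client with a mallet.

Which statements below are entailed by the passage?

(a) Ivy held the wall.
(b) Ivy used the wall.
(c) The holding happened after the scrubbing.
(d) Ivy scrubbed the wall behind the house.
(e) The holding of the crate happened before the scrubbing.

(e)

(a) Not entailed — Ivy held the crate, not the wall; the wall belongs to the scrubbing event.
(b) Not entailed — the wall is the patient, not an instrument — Ivy used a mallet.
(c) Not entailed — the narrative places the holding before the scrubbing, not after.
(d) Not entailed — 'behind the house' adds information not in the original event.
(e) Entailed — the narrative places the holding before the scrubbing.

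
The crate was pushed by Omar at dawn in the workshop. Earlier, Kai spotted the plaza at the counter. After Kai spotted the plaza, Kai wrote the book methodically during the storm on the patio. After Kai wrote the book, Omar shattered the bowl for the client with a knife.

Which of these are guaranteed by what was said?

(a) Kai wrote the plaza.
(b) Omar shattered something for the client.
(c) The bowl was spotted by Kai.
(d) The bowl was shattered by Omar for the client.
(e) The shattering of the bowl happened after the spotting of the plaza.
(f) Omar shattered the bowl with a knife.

(b), (d), (e), (f)

(a) Not entailed — Kai wrote the book, not the plaza; the plaza belongs to the spotting event.
(b) Entailed — this follows by dropping conjuncts from the shattering event's description.
(c) Not entailed — Kai spotted the plaza, not the bowl; the bowl belongs to the shattering event.
(d) Entailed — this follows by dropping conjuncts from the shattering event's description.
(e) Entailed — the narrative places the spotting before the shattering.
(f) Entailed — this follows by dropping conjuncts from the shattering event's description.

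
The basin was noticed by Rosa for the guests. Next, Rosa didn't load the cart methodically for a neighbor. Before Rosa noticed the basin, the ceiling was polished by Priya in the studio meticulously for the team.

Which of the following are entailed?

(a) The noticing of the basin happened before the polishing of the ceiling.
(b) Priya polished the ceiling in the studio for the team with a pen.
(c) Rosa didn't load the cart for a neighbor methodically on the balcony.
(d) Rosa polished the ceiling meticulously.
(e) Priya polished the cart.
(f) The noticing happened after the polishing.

(c), (f)

(a) Not entailed — the narrative places the polishing before the noticing, not after.
(b) Not entailed — 'with a pen' adds information not in the original event.
(c) Entailed — under negation, adding a further restriction is entailed: if no such loading event occurred, none occurred on the balcony either.
(d) Not entailed — the passage has Priya polishing the ceiling, not Rosa.
(e) Not entailed — Priya polished the ceiling, not the cart; the cart belongs to the loading event.
(f) Entailed — the narrative places the polishing before the noticing.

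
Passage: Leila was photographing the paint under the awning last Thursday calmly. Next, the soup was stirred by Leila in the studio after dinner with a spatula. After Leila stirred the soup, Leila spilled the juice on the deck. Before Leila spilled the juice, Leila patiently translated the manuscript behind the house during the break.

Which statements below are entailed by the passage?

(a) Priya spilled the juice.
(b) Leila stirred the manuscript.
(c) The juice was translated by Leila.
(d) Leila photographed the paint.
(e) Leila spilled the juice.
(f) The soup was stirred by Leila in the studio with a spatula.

(a) Not entailed — the passage has Leila spilling the juice, not Priya.
(b) Not entailed — Leila stirred the soup, not the manuscript; the manuscript belongs to the translating event.
(c) Not entailed — Leila translated the manuscript, not the juice; the juice belongs to the spilling event.
(d) Not entailed — 'was photographing' is progressive on an accomplishment; it does not entail the completed 'photographed'.
(e) Entailed — this follows by dropping conjuncts from the spilling event's description.
(f) Entailed — every conjunct here is already in the original stirring event.

(e), (f)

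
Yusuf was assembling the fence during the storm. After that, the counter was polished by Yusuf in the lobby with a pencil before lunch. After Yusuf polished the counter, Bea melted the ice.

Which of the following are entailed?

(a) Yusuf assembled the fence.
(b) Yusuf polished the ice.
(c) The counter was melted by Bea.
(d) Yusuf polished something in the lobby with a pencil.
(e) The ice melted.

(a) Not entailed — 'was assembling' is progressive on an accomplishment; it does not entail the completed 'assembled'.
(b) Not entailed — Yusuf polished the counter, not the ice; the ice belongs to the melting event.
(c) Not entailed — Bea melted the ice, not the counter; the counter belongs to the polishing event.
(d) Entailed — dropping 'before lunch' and generalizing the patient leaves a sub-description the original still satisfies.
(e) Entailed — 'Bea melted the ice' is causative; it entails the inchoative 'the ice melted'.

(d), (e)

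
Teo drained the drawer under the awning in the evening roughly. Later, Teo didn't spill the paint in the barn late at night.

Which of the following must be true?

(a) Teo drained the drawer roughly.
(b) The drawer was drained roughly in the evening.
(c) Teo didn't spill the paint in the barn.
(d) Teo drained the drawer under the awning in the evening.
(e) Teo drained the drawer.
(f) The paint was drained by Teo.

(a), (b), (d), (e)

(a) Entailed — every conjunct here is already in the original draining event.
(b) Entailed — the original entails any weakening of itself; this just drops 'under the awning' and generalizes the agent.
(c) Not entailed — dropping 'late at night' under negation is not valid — the original leaves open that Teo spilled the paint some other way.
(d) Entailed — every conjunct here is already in the original draining event.
(e) Entailed — this follows by dropping conjuncts from the draining event's description.
(f) Not entailed — Teo drained the drawer, not the paint; the paint belongs to the spilling event.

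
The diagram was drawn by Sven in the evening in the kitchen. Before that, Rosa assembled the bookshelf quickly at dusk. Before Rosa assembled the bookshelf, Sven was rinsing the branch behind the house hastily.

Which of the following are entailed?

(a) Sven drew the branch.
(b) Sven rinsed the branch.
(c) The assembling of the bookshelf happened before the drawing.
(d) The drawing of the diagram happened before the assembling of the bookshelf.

(b), (c)

(a) Not entailed — Sven drew the diagram, not the branch; the branch belongs to the rinsing event.
(b) Entailed — 'rinse' is an activity; 'was rinsing' entails that some rinsing happened, so 'rinsed' holds.
(c) Entailed — the narrative places the assembling before the drawing.
(d) Not entailed — the narrative places the assembling before the drawing, not after.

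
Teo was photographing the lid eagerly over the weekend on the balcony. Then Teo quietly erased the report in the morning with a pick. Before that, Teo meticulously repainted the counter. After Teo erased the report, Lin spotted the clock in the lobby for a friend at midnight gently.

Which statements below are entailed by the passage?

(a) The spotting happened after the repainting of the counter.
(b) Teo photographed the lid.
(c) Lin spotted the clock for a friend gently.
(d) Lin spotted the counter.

(a) Entailed — the narrative places the repainting before the spotting.
(b) Not entailed — 'was photographing' is progressive on an accomplishment; it does not entail the completed 'photographed'.
(c) Entailed — the original entails any weakening of itself; this just drops 'at midnight', 'in the lobby'.
(d) Not entailed — Lin spotted the clock, not the counter; the counter belongs to the repainting event.

(a), (c)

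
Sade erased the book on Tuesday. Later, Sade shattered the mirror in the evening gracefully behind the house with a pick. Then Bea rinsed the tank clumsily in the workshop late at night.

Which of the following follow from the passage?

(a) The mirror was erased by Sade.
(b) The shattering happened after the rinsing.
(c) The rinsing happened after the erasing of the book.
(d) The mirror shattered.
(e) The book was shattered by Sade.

(c), (d)

(a) Not entailed — Sade erased the book, not the mirror; the mirror belongs to the shattering event.
(b) Not entailed — the narrative places the shattering before the rinsing, not after.
(c) Entailed — the narrative places the erasing before the rinsing.
(d) Entailed — 'Sade shattered the mirror' is causative; it entails the inchoative 'the mirror shattered'.
(e) Not entailed — Sade shattered the mirror, not the book; the book belongs to the erasing event.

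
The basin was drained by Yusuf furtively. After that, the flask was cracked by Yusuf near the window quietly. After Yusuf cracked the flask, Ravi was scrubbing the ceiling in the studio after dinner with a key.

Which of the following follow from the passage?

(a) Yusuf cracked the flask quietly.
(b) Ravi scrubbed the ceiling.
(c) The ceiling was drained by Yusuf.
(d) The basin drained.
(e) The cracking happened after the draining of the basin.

(a) Entailed — the original entails any weakening of itself; this just drops 'near the window'.
(b) Entailed — 'scrub' is an activity; 'was scrubbing' entails that some scrubbing happened, so 'scrubbed' holds.
(c) Not entailed — Yusuf drained the basin, not the ceiling; the ceiling belongs to the scrubbing event.
(d) Entailed — 'Yusuf drained the basin' is causative; it entails the inchoative 'the basin drained'.
(e) Entailed — the narrative places the draining before the cracking.

(a), (b), (d), (e)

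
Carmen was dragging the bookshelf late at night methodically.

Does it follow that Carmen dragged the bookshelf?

yes

'drag' is atelic; if Carmen was dragging the bookshelf, then Carmen dragged the bookshelf (for some time).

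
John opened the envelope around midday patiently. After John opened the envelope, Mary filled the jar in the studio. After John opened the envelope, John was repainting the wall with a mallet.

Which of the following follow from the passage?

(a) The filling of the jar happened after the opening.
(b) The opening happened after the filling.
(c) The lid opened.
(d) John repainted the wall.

(a)

(a) Entailed — the narrative places the opening before the filling.
(b) Not entailed — the narrative places the opening before the filling, not after.
(c) Not entailed — the envelope is what opened, not the lid.
(d) Not entailed — 'was repainting' is progressive on an accomplishment; it does not entail the completed 'repainted'.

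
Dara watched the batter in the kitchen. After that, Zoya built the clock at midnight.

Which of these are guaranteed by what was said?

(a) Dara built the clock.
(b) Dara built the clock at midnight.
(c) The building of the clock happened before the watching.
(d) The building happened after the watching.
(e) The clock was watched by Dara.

(d)

(a) Not entailed — the passage has Zoya building the clock, not Dara.
(b) Not entailed — the passage has Zoya building the clock, not Dara.
(c) Not entailed — the narrative places the watching before the building, not after.
(d) Entailed — the narrative places the watching before the building.
(e) Not entailed — Dara watched the batter, not the clock; the clock belongs to the building event.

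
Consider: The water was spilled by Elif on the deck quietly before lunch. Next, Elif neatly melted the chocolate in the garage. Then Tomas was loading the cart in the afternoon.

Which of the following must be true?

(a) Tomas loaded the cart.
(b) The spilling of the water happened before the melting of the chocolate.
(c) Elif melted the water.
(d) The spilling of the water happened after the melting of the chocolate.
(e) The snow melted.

(a) Not entailed — 'was loading' is progressive on an accomplishment; it does not entail the completed 'loaded'.
(b) Entailed — the narrative places the spilling before the melting.
(c) Not entailed — Elif melted the chocolate, not the water; the water belongs to the spilling event.
(d) Not entailed — the narrative places the spilling before the melting, not after.
(e) Not entailed — the chocolate is what melted, not the snow.

(b)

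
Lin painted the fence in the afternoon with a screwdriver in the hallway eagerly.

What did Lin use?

a screwdriver

'with a screwdriver' marks the instrument of the painting event.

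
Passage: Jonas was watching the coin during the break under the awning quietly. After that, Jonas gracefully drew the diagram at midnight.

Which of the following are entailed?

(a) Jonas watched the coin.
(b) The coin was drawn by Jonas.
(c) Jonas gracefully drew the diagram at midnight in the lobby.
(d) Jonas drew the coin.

(a)

(a) Entailed — 'watch' is an activity; 'was watching' entails that some watching happened, so 'watched' holds.
(b) Not entailed — Jonas drew the diagram, not the coin; the coin belongs to the watching event.
(c) Not entailed — 'in the lobby' adds information not in the original event.
(d) Not entailed — Jonas drew the diagram, not the coin; the coin belongs to the watching event.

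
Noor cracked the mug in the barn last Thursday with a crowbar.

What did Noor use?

'with a crowbar' marks the instrument of the cracking event.

a crowbar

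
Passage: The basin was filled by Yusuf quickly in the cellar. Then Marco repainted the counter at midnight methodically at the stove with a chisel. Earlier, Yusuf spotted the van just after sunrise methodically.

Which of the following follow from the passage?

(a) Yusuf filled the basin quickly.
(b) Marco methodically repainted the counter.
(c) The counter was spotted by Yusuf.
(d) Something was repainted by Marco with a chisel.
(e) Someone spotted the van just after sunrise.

(a) Entailed — this follows by dropping conjuncts from the filling event's description.
(b) Entailed — every conjunct here is already in the original repainting event.
(c) Not entailed — Yusuf spotted the van, not the counter; the counter belongs to the repainting event.
(d) Entailed — dropping 'methodically', 'at the stove', 'at midnight' and generalizing the patient leaves a sub-description the original still satisfies.
(e) Entailed — this follows by dropping conjuncts from the spotting event's description.

(a), (b), (d), (e)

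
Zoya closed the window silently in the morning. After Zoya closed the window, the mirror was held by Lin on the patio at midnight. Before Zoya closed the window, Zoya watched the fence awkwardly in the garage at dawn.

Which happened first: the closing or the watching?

The connectives place the watching before the closing.

the watching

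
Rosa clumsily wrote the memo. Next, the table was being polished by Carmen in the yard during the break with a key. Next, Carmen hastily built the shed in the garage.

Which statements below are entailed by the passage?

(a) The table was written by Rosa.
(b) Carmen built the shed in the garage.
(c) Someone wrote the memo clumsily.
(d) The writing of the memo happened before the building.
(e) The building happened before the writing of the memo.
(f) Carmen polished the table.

(b), (c), (d), (f)

(a) Not entailed — Rosa wrote the memo, not the table; the table belongs to the polishing event.
(b) Entailed — this follows by dropping conjuncts from the building event's description.
(c) Entailed — the original entails any weakening of itself; this just generalizes the agent.
(d) Entailed — the narrative places the writing before the building.
(e) Not entailed — the narrative places the writing before the building, not after.
(f) Entailed — 'polish' is an activity; 'was polishing' entails that some polishing happened, so 'polished' holds.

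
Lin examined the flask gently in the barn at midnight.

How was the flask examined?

gently

'gently' marks the manner of the examining event.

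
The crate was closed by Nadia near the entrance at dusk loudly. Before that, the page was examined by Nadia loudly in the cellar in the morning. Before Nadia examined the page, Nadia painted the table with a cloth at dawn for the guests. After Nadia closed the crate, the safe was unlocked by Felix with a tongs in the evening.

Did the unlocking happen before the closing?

The narrative orders the closing before the unlocking.

no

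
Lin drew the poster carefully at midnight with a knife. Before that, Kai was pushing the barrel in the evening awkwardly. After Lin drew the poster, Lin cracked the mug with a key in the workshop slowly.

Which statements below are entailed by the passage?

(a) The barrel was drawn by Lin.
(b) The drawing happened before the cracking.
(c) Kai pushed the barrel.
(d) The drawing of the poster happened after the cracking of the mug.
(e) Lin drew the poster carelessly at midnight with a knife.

(a) Not entailed — Lin drew the poster, not the barrel; the barrel belongs to the pushing event.
(b) Entailed — the narrative places the drawing before the cracking.
(c) Entailed — 'push' is an activity; 'was pushing' entails that some pushing happened, so 'pushed' holds.
(d) Not entailed — the narrative places the drawing before the cracking, not after.
(e) Not entailed — 'carelessly' adds a manner not in (and inconsistent with) the original.

(b), (c)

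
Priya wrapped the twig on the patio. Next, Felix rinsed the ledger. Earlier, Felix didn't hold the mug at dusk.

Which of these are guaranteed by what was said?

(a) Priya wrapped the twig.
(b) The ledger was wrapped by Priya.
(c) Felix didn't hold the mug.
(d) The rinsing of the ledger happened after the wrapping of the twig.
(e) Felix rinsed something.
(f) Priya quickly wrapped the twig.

(a), (d), (e)

(a) Entailed — every conjunct here is already in the original wrapping event.
(b) Not entailed — Priya wrapped the twig, not the ledger; the ledger belongs to the rinsing event.
(c) Not entailed — dropping 'at dusk' under negation is not valid — the original leaves open that Felix held the mug some other way.
(d) Entailed — the narrative places the wrapping before the rinsing.
(e) Entailed — the original entails any weakening of itself; this just generalizes the patient.
(f) Not entailed — 'quickly' adds information not in the original event.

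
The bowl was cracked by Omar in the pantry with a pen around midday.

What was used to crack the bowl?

'with a pen' marks the instrument of the cracking event.

a pen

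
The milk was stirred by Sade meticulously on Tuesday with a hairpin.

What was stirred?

the milk

'the milk' marks the patient of the stirring event.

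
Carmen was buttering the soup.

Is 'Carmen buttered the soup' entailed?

no

'was buttering' is progressive; for an accomplishment like 'butter the soup', it doesn't entail completion.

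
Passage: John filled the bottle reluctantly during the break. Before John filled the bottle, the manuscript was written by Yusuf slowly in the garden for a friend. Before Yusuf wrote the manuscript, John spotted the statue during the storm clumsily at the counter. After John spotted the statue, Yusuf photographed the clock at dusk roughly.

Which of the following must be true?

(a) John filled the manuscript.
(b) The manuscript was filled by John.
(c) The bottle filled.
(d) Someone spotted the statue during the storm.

(a) Not entailed — John filled the bottle, not the manuscript; the manuscript belongs to the writing event.
(b) Not entailed — John filled the bottle, not the manuscript; the manuscript belongs to the writing event.
(c) Entailed — 'John filled the bottle' is causative; it entails the inchoative 'the bottle filled'.
(d) Entailed — every conjunct here is already in the original spotting event.

(c), (d)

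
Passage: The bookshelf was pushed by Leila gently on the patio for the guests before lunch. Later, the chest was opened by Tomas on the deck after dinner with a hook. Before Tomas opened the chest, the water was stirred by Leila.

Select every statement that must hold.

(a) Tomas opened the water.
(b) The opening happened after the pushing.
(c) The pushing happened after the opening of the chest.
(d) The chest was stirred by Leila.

(a) Not entailed — Tomas opened the chest, not the water; the water belongs to the stirring event.
(b) Entailed — the narrative places the pushing before the opening.
(c) Not entailed — the narrative places the pushing before the opening, not after.
(d) Not entailed — Leila stirred the water, not the chest; the chest belongs to the opening event.

(b)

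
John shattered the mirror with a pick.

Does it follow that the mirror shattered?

yes

'John shattered the mirror' is the causative; it entails the inchoative 'the mirror shattered'.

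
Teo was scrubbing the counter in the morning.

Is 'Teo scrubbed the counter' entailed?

'scrub' is atelic; if Teo was scrubbing the counter, then Teo scrubbed the counter (for some time).

yes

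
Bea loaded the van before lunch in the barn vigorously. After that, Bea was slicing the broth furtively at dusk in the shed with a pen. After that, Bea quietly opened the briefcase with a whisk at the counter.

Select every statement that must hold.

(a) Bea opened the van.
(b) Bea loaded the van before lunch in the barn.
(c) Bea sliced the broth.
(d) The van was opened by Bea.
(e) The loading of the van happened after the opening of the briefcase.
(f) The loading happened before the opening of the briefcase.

(b), (f)

(a) Not entailed — Bea opened the briefcase, not the van; the van belongs to the loading event.
(b) Entailed — dropping 'vigorously' leaves a sub-description the original still satisfies.
(c) Not entailed — 'was slicing' is progressive on an accomplishment; it does not entail the completed 'sliced'.
(d) Not entailed — Bea opened the briefcase, not the van; the van belongs to the loading event.
(e) Not entailed — the narrative places the loading before the opening, not after.
(f) Entailed — the narrative places the loading before the opening.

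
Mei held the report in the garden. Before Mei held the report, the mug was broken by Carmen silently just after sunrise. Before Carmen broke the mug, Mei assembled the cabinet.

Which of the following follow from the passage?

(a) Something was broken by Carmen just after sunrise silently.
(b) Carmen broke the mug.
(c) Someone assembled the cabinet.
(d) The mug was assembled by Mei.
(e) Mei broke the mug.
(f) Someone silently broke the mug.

(a) Entailed — this follows by dropping conjuncts from the breaking event's description.
(b) Entailed — every conjunct here is already in the original breaking event.
(c) Entailed — generalizing the agent leaves a sub-description the original still satisfies.
(d) Not entailed — Mei assembled the cabinet, not the mug; the mug belongs to the breaking event.
(e) Not entailed — the passage has Carmen breaking the mug, not Mei.
(f) Entailed — the original entails any weakening of itself; this just drops 'just after sunrise' and generalizes the agent.

(a), (b), (c), (f)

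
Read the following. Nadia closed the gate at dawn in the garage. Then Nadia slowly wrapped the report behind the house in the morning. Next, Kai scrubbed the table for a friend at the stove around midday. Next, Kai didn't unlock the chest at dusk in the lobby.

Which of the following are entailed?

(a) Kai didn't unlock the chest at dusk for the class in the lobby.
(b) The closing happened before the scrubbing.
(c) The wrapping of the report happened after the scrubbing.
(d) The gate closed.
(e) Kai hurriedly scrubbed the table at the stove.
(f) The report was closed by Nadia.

(a), (b), (d)

(a) Entailed — under negation, adding a further restriction is entailed: if no such unlocking event occurred, none occurred for the class either.
(b) Entailed — the narrative places the closing before the scrubbing.
(c) Not entailed — the narrative places the wrapping before the scrubbing, not after.
(d) Entailed — 'Nadia closed the gate' is causative; it entails the inchoative 'the gate closed'.
(e) Not entailed — 'hurriedly' adds information not in the original event.
(f) Not entailed — Nadia closed the gate, not the report; the report belongs to the wrapping event.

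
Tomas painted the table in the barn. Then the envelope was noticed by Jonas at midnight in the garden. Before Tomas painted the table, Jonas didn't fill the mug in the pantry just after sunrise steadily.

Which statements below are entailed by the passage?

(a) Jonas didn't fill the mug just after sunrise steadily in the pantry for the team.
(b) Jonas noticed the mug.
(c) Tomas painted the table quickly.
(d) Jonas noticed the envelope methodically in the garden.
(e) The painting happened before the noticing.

(a), (e)

(a) Entailed — under negation, adding a further restriction is entailed: if no such filling event occurred, none occurred for the team either.
(b) Not entailed — Jonas noticed the envelope, not the mug; the mug belongs to the filling event.
(c) Not entailed — 'quickly' adds information not in the original event.
(d) Not entailed — 'methodically' adds information not in the original event.
(e) Entailed — the narrative places the painting before the noticing.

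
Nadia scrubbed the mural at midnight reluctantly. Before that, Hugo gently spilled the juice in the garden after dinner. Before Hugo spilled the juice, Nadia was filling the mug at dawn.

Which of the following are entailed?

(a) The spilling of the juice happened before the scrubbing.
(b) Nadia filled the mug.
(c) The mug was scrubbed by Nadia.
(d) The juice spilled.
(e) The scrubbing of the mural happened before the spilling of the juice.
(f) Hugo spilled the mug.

(a) Entailed — the narrative places the spilling before the scrubbing.
(b) Not entailed — 'was filling' is progressive on an accomplishment; it does not entail the completed 'filled'.
(c) Not entailed — Nadia scrubbed the mural, not the mug; the mug belongs to the filling event.
(d) Entailed — 'Hugo spilled the juice' is causative; it entails the inchoative 'the juice spilled'.
(e) Not entailed — the narrative places the spilling before the scrubbing, not after.
(f) Not entailed — Hugo spilled the juice, not the mug; the mug belongs to the filling event.

(a), (d)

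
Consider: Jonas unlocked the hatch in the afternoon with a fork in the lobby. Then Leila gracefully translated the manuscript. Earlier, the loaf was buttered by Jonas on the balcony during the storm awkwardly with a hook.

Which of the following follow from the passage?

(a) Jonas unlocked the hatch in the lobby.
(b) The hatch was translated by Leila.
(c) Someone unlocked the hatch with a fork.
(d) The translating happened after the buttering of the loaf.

(a), (c), (d)

(a) Entailed — this follows by dropping conjuncts from the unlocking event's description.
(b) Not entailed — Leila translated the manuscript, not the hatch; the hatch belongs to the unlocking event.
(c) Entailed — this follows by dropping conjuncts from the unlocking event's description.
(d) Entailed — the narrative places the buttering before the translating.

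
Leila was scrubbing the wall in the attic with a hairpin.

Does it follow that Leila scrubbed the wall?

'scrub' is atelic; if Leila was scrubbing the wall, then Leila scrubbed the wall (for some time).

yes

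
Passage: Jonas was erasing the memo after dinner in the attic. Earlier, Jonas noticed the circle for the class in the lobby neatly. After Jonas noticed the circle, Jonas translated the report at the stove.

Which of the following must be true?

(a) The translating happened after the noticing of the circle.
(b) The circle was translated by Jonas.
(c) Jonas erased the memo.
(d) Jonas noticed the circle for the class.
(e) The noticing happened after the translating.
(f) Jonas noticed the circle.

(a), (d), (f)

(a) Entailed — the narrative places the noticing before the translating.
(b) Not entailed — Jonas translated the report, not the circle; the circle belongs to the noticing event.
(c) Not entailed — 'was erasing' is progressive on an accomplishment; it does not entail the completed 'erased'.
(d) Entailed — dropping 'neatly', 'in the lobby' leaves a sub-description the original still satisfies.
(e) Not entailed — the narrative places the noticing before the translating, not after.
(f) Entailed — the original entails any weakening of itself; this just drops 'for the class', 'neatly', 'in the lobby'.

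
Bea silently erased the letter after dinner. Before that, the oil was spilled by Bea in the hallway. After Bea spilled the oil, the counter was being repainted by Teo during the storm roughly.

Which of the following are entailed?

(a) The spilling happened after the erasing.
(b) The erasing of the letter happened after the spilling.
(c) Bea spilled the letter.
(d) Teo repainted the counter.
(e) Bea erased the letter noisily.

(b)

(a) Not entailed — the narrative places the spilling before the erasing, not after.
(b) Entailed — the narrative places the spilling before the erasing.
(c) Not entailed — Bea spilled the oil, not the letter; the letter belongs to the erasing event.
(d) Not entailed — 'was repainting' is progressive on an accomplishment; it does not entail the completed 'repainted'.
(e) Not entailed — 'noisily' adds a manner not in (and inconsistent with) the original.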